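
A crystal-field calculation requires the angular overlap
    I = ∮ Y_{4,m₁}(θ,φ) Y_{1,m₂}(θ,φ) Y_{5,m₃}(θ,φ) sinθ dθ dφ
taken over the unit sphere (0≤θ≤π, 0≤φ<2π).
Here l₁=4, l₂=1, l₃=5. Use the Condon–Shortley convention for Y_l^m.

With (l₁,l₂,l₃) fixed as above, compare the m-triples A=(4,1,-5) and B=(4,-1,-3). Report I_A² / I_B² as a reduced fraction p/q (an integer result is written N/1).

45/1

Shared (l₁,l₂,l₃)=(4,1,5): N and (l;000)² cancel in I_A²/I_B².
A: Δ = 0!·8!·2!/11! = 1/495; Racah Σ t=0..0: t=0:+1/80640 = 1/80640; ⇒ 3j(4 1 5; 4 1 -5)² = 1/11, sgn +1
B: Δ = 0!·8!·2!/11! = 1/495; Racah Σ t=0..0: t=0:+1/80640 = 1/80640; ⇒ 3j(4 1 5; 4 -1 -3)² = 1/495, sgn +1
I_A²/I_B² = (1/11)/(1/495) = 45/1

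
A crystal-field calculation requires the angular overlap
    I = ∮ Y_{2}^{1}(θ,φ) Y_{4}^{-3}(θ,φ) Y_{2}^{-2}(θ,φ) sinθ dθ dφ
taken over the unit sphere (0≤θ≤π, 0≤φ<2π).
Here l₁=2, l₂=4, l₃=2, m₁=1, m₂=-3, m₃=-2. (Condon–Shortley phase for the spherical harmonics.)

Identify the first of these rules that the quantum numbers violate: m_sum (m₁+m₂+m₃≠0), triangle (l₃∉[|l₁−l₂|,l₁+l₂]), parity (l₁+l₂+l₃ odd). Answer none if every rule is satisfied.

m₁+m₂+m₃ = 1 − 3 − 2 = -4  ✗
triangle: |2−4|=2 ≤ l₃=2 ≤ 2+4=6
parity: l₁+l₂+l₃ = 8 is even

m_sum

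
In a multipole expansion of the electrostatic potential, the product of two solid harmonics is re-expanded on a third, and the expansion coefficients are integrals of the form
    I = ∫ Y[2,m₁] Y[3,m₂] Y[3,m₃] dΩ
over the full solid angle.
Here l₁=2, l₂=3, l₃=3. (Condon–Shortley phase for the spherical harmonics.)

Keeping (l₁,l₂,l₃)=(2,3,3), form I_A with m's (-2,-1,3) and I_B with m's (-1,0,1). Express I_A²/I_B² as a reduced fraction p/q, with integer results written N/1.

l's match ⇒ only the (l;m) 3-j factors differ between A and B.
A: triangle coeff Δ(2,3,3) = 1/3780; Σ_t [2,2]: t=2:+1/96 = 1/96; (3j)²=1/42 [(2 3 3; -2 -1 3)], sign=+1
B: triangle coeff Δ(2,3,3) = 1/3780; Σ_t [1,2]: t=1:−1/8 t=2:+1/12 = -1/24; (3j)²=1/210 [(2 3 3; -1 0 1)], sign=-1
I_A²/I_B² = (1/42)/(1/210) = 5/1

5/1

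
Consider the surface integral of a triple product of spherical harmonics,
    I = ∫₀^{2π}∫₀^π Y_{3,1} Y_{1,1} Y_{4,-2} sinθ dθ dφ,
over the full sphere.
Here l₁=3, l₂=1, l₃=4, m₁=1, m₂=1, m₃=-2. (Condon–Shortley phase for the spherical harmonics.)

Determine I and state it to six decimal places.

Checks pass: Σm=0; 8 even; l₃=4∈[2,4].
(2·3+1)(2·1+1)(2·4+1) = 189
Δ: 0! 6! 2! / 9! → 1/252
sum: t=0:+1/36 = 1/36
3j²(3 1 4; 0 0 0) = Δ·Π!·Σ² = 4/63  (sign +1)
sum: t=0:+1/96 = 1/96
3j²(3 1 4; 1 1 -2) = Δ·Π!·Σ² = 5/84  (sign +1)
combine: 4πI² = 189·4/63·5/84 = 5/7
take √, sign +1: I = 0.23841361

0.238414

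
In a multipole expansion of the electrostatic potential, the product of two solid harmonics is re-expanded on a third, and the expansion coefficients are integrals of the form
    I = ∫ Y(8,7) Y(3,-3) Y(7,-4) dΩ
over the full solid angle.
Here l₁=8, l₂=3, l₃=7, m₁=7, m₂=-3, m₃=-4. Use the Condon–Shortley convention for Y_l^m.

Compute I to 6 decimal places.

0.140692

Checks pass: Σm=0; 18 even; l₃=7∈[5,11].
(2·8+1)(2·3+1)(2·7+1) = 1785
Δ: 4! 12! 2! / 19! → 1/5290740
sum: t=1:−1/7257600 t=2:+1/2073600 t=3:−1/7257600 = 1/4838400
3j²(8 3 7; 0 0 0) = Δ·Π!·Σ² = 252/20995  (sign -1)
sum: t=0:+1/1916006400 = 1/1916006400
3j²(8 3 7; 7 -3 -4) = Δ·Π!·Σ² = 15/1292  (sign -1)
combine: 4πI² = 1785·252/20995·15/1292 = 19845/79781
take √, sign +1: I = 0.14069248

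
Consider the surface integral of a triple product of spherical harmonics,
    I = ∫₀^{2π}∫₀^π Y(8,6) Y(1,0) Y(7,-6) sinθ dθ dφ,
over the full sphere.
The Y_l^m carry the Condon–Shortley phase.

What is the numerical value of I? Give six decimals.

0.161907

Rules hold: Σm=0, L=16 even, 7≤7≤9.
N = 17·3·15 = 765
Δ = 2!·14!·0!/17! = 1/2040
Racah Σ t=1..1: t=1:−1/25401600 = -1/25401600
⇒ 3j(8 1 7; 0 0 0)² = 8/255, sgn +1
Racah Σ t=1..1: t=1:−1/6227020800 = -1/6227020800
⇒ 3j(8 1 7; 6 0 -6)² = 7/510, sgn +1
4πI² = N·(3j₀)²·(3jₘ)² = 28/85
I = +1·√(0.329412/4π) = 0.16190663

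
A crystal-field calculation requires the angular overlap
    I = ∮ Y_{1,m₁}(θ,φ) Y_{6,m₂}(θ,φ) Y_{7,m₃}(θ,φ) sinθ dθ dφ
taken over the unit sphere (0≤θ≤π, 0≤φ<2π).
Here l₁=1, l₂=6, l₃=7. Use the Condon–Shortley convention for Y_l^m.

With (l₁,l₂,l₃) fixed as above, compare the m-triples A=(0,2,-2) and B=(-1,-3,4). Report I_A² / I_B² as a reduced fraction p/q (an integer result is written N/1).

9/11

Same 1,6,7: normalisation and zero-m 3j drop out of the ratio.
A: Δ: 0! 2! 12! / 15! → 1/1365; sum: t=0:+1/967680 = 1/967680; 3j²(1 6 7; 0 2 -2) = Δ·Π!·Σ² = 3/91  (sign -1)
B: Δ: 0! 2! 12! / 15! → 1/1365; sum: t=0:+1/4354560 = 1/4354560; 3j²(1 6 7; -1 -3 4) = Δ·Π!·Σ² = 11/273  (sign -1)
I_A²/I_B² = (3/91)/(11/273) = 9/11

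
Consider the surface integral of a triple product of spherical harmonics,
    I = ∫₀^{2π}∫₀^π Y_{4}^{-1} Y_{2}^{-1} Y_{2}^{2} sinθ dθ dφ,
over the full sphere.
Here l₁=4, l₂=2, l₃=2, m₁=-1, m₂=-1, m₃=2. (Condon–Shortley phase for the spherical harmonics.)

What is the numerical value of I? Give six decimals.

Rules hold: Σm=0, L=8 even, 2≤2≤6.
N = 9·5·5 = 225
Δ = 4!·4!·0!/9! = 1/630
Racah Σ t=2..2: t=2:+1/16 = 1/16
⇒ 3j(4 2 2; 0 0 0)² = 2/35, sgn +1
Racah Σ t=1..1: t=1:−1/144 = -1/144
⇒ 3j(4 2 2; -1 -1 2)² = 1/126, sgn -1
4πI² = N·(3j₀)²·(3jₘ)² = 5/49
I = -1·√(0.102041/4π) = -0.09011188

-0.090112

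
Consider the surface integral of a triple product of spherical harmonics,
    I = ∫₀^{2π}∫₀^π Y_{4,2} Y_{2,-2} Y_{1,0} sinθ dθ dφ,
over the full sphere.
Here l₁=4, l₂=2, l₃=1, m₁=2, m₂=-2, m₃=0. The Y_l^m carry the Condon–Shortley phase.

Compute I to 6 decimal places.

0.000000

l₃=1 ∉ [2,6] — triangle fails ⇒ I = 0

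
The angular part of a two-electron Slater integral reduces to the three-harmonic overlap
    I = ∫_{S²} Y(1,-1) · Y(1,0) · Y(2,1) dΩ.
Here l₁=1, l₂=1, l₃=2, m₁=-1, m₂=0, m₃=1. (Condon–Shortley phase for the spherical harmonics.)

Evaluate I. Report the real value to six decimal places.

-0.218510

Rules hold: Σm=0, L=4 even, 0≤2≤2.
N = 3·3·5 = 45
Δ = 0!·2!·2!/5! = 1/30
Racah Σ t=0..0: t=0:+1/1 = 1/1
⇒ 3j(1 1 2; 0 0 0)² = 2/15, sgn +1
Racah Σ t=0..0: t=0:+1/2 = 1/2
⇒ 3j(1 1 2; -1 0 1)² = 1/10, sgn -1
4πI² = N·(3j₀)²·(3jₘ)² = 3/5
I = -1·√(0.6/4π) = -0.21850969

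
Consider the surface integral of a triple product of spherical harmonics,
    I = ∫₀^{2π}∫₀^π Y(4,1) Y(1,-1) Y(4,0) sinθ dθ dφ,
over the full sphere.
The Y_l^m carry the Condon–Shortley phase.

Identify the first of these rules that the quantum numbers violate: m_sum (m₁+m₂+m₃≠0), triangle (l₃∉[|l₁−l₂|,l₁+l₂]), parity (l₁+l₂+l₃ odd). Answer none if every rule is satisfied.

Σmᵢ = 0  ✓
l₃∈[|l₁−l₂|,l₁+l₂]=[3,5], have l₃=4  ✓
Σlᵢ = 9 ⇒ odd  ✗

parity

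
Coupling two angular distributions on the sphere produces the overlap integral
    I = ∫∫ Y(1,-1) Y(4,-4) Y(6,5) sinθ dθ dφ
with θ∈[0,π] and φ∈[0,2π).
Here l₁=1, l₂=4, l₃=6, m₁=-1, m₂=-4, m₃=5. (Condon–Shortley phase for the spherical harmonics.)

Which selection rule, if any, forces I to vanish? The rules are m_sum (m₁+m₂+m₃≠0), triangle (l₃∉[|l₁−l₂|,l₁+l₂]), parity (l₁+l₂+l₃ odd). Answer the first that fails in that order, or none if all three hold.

azimuthal sum: -1 − 4 + 5 = 0  ✓
3 ≤ 6 ≤ 5 (triangle on l)  ✗
L = 1 + 4 + 6 = 11 (odd)

triangle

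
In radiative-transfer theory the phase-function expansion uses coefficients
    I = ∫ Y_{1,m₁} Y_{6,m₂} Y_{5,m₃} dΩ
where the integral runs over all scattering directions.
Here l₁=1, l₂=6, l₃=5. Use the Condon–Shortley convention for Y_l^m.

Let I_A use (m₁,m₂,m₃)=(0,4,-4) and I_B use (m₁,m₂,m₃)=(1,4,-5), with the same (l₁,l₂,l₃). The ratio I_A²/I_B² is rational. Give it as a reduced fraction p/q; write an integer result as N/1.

20/1

Shared (l₁,l₂,l₃)=(1,6,5): N and (l;000)² cancel in I_A²/I_B².
A: Δ = 2!·0!·10!/13! = 1/858; Racah Σ t=1..1: t=1:−1/362880 = -1/362880; ⇒ 3j(1 6 5; 0 4 -4)² = 10/429, sgn +1
B: Δ = 2!·0!·10!/13! = 1/858; Racah Σ t=0..0: t=0:+1/7257600 = 1/7257600; ⇒ 3j(1 6 5; 1 4 -5)² = 1/858, sgn +1
I_A²/I_B² = (10/429)/(1/858) = 20/1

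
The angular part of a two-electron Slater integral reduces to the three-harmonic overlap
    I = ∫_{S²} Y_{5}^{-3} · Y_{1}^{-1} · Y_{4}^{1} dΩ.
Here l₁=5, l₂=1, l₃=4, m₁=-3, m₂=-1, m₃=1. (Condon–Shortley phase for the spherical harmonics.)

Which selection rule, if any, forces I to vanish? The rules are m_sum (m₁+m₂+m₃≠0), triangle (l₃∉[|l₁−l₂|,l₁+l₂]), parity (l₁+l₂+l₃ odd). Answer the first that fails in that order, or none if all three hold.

Σmᵢ = -3  ✗
l₃∈[|l₁−l₂|,l₁+l₂]=[4,6], have l₃=4
Σlᵢ = 10 ⇒ even

m_sum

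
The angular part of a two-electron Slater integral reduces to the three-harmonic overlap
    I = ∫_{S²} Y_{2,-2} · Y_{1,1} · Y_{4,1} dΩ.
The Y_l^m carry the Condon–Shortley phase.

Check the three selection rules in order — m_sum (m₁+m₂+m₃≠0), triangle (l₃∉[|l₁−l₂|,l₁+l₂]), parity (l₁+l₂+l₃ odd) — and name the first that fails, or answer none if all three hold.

triangle

Σmᵢ = 0  ✓
l₃∈[|l₁−l₂|,l₁+l₂]=[1,3], have l₃=4  ✗
Σlᵢ = 7 ⇒ odd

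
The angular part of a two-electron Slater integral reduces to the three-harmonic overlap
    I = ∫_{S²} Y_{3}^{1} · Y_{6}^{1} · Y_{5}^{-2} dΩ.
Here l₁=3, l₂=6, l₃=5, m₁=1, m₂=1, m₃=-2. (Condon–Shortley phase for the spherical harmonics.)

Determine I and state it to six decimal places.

0.080575

m-sum 0 ✓  L=14 even ✓  3≤5≤9 ✓
Π(2lᵢ+1) = 7×13×11 = 1001
triangle coeff Δ(3,6,5) = 1/675675
Σ_t [1,3]: t=1:−1/8640 t=2:+1/2304 t=3:−1/8640 = 7/34560
(3j)²=7/429 [(3 6 5; 0 0 0)], sign=-1
Σ_t [0,2]: t=0:+1/241920 t=1:−1/8640 t=2:+1/5760 = 1/16128
(3j)²=5/1001 [(3 6 5; 1 1 -2)], sign=-1
⇒ 4πI² = 35/429
I = (+1)√(35/429/(4π)) = 0.08057502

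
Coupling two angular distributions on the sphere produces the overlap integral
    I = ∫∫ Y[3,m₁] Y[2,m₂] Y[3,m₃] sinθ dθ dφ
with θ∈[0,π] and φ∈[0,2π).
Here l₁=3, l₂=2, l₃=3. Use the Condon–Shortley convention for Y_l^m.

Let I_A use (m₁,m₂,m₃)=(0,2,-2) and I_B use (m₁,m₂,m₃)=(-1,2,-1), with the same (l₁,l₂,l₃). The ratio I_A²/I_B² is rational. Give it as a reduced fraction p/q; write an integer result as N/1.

Shared (l₁,l₂,l₃)=(3,2,3): N and (l;000)² cancel in I_A²/I_B².
A: Δ = 2!·4!·2!/9! = 1/3780; Racah Σ t=2..2: t=2:+1/24 = 1/24; ⇒ 3j(3 2 3; 0 2 -2)² = 1/21, sgn -1
B: Δ = 2!·4!·2!/9! = 1/3780; Racah Σ t=2..2: t=2:+1/16 = 1/16; ⇒ 3j(3 2 3; -1 2 -1)² = 2/35, sgn +1
I_A²/I_B² = (1/21)/(2/35) = 5/6

5/6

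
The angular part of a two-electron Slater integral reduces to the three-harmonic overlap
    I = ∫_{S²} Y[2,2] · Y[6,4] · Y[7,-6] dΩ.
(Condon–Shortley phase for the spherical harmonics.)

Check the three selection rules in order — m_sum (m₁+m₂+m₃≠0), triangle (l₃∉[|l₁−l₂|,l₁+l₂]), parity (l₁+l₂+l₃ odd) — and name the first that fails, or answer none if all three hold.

parity

m₁+m₂+m₃ = 2 + 4 − 6 = 0  ✓
triangle: |2−6|=4 ≤ l₃=7 ≤ 2+6=8  ✓
parity: l₁+l₂+l₃ = 15 is odd  ✗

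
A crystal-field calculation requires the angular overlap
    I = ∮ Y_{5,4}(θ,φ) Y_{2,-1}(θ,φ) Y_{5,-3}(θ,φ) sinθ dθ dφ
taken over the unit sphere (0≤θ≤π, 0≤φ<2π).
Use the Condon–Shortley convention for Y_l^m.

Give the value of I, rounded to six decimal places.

0.196098

Rules hold: Σm=0, L=12 even, 3≤5≤7.
N = 11·5·11 = 605
Δ = 2!·8!·2!/13! = 1/38610
Racah Σ t=0..2: t=0:+1/2880 t=1:−1/576 t=2:+1/2880 = -1/960
⇒ 3j(5 2 5; 0 0 0)² = 10/429, sgn +1
Racah Σ t=0..1: t=0:+1/10080 t=1:−1/80640 = 1/11520
⇒ 3j(5 2 5; 4 -1 -3)² = 49/1430, sgn +1
4πI² = N·(3j₀)²·(3jₘ)² = 245/507
I = +1·√(0.483235/4π) = 0.19609844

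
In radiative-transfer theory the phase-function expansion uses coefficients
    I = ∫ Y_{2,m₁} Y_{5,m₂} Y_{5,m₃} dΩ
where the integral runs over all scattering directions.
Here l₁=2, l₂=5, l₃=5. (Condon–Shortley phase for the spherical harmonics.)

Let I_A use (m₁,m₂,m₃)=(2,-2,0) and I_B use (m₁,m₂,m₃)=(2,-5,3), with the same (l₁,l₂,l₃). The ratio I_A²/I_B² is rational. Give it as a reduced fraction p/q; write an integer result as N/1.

Shared (l₁,l₂,l₃)=(2,5,5): N and (l;000)² cancel in I_A²/I_B².
A: Δ = 2!·2!·8!/13! = 1/38610; Racah Σ t=0..0: t=0:+1/2880 = 1/2880; ⇒ 3j(2 5 5; 2 -2 0)² = 14/429, sgn -1
B: Δ = 2!·2!·8!/13! = 1/38610; Racah Σ t=0..0: t=0:+1/161280 = 1/161280; ⇒ 3j(2 5 5; 2 -5 3)² = 1/143, sgn +1
I_A²/I_B² = (14/429)/(1/143) = 14/3

14/3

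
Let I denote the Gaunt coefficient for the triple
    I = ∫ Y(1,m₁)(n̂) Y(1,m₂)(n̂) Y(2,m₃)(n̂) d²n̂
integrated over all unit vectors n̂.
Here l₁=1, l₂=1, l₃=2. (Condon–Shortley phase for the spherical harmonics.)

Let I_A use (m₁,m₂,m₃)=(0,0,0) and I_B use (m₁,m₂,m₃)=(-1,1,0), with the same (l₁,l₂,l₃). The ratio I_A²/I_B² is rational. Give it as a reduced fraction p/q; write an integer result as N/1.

l's match ⇒ only the (l;m) 3-j factors differ between A and B.
A: triangle coeff Δ(1,1,2) = 1/30; Σ_t [0,0]: t=0:+1/1 = 1/1; (3j)²=2/15 [(1 1 2; 0 0 0)], sign=+1
B: triangle coeff Δ(1,1,2) = 1/30; Σ_t [0,0]: t=0:+1/4 = 1/4; (3j)²=1/30 [(1 1 2; -1 1 0)], sign=+1
I_A²/I_B² = (2/15)/(1/30) = 4/1

4/1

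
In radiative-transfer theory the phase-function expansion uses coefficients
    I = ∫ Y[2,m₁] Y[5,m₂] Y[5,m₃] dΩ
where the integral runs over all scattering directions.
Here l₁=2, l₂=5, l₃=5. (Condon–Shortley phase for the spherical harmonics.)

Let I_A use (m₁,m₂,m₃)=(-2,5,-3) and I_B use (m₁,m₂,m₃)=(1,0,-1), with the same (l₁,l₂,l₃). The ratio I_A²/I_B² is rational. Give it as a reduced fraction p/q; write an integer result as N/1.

Same 2,5,5: normalisation and zero-m 3j drop out of the ratio.
A: Δ: 2! 2! 8! / 13! → 1/38610; sum: t=2:+1/161280 = 1/161280; 3j²(2 5 5; -2 5 -3) = Δ·Π!·Σ² = 1/143  (sign +1)
B: Δ: 2! 2! 8! / 13! → 1/38610; sum: t=0:+1/1440 t=1:−1/1152 = -1/5760; 3j²(2 5 5; 1 0 -1) = Δ·Π!·Σ² = 1/858  (sign -1)
I_A²/I_B² = (1/143)/(1/858) = 6/1

6/1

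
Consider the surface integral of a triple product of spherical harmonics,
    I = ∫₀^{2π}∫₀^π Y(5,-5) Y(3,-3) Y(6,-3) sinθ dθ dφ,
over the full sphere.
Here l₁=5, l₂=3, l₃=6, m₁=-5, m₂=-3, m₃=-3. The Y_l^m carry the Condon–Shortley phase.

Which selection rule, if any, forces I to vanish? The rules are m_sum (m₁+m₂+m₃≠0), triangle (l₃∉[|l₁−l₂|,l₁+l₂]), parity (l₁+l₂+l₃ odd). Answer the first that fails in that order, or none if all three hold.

m₁+m₂+m₃ = -5 − 3 − 3 = -11  ✗
triangle: |5−3|=2 ≤ l₃=6 ≤ 5+3=8
parity: l₁+l₂+l₃ = 14 is even

m_sum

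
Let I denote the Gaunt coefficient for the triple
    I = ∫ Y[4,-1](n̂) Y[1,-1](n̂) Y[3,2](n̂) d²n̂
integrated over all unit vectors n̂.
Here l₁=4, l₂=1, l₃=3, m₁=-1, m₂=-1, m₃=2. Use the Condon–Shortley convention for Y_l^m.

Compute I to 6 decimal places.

Rules hold: Σm=0, L=8 even, 3≤3≤5.
N = 9·3·7 = 189
Δ = 2!·6!·0!/9! = 1/252
Racah Σ t=1..1: t=1:−1/36 = -1/36
⇒ 3j(4 1 3; 0 0 0)² = 4/63, sgn +1
Racah Σ t=0..0: t=0:+1/240 = 1/240
⇒ 3j(4 1 3; -1 -1 2)² = 1/84, sgn -1
4πI² = N·(3j₀)²·(3jₘ)² = 1/7
I = -1·√(0.142857/4π) = -0.10662181

-0.106622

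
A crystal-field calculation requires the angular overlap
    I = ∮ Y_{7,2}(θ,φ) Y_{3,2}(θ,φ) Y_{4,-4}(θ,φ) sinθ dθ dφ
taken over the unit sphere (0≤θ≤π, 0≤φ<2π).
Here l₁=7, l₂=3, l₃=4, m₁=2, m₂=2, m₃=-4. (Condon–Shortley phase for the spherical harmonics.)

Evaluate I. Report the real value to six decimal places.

Checks pass: Σm=0; 14 even; l₃=4∈[4,10].
(2·7+1)(2·3+1)(2·4+1) = 945
Δ: 6! 8! 0! / 15! → 1/45045
sum: t=3:−1/20736 = -1/20736
3j²(7 3 4; 0 0 0) = Δ·Π!·Σ² = 35/1287  (sign -1)
sum: t=5:−1/4838400 = -1/4838400
3j²(7 3 4; 2 2 -4) = Δ·Π!·Σ² = 1/5005  (sign -1)
combine: 4πI² = 945·35/1287·1/5005 = 105/20449
take √, sign +1: I = 0.02021407

0.020214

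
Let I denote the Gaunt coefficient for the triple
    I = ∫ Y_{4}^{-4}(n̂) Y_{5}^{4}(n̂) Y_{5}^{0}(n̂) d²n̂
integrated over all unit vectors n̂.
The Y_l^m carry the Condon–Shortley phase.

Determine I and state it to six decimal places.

0.130198

Rules hold: Σm=0, L=14 even, 1≤5≤9.
N = 9·11·11 = 1089
Δ = 4!·4!·6!/15! = 1/3153150
Racah Σ t=0..4: t=0:+1/69120 t=1:−1/1728 t=2:+1/576 t=3:−1/1728 t=4:+1/69120 = 7/11520
⇒ 3j(4 5 5; 0 0 0)² = 2/143, sgn -1
Racah Σ t=4..4: t=4:+1/69120 = 1/69120
⇒ 3j(4 5 5; -4 4 0)² = 2/143, sgn -1
4πI² = N·(3j₀)²·(3jₘ)² = 36/169
I = +1·√(0.213018/4π) = 0.13019760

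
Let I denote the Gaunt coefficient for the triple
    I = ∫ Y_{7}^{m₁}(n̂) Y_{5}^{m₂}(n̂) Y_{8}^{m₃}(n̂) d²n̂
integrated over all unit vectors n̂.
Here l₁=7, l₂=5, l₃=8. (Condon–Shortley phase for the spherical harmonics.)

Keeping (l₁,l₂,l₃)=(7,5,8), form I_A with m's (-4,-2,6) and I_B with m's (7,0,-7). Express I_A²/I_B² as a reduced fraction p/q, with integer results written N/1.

Shared (l₁,l₂,l₃)=(7,5,8): N and (l;000)² cancel in I_A²/I_B².
A: Δ = 4!·10!·6!/21! = 1/814773960; Racah Σ t=1..3: t=1:−1/1045094400 t=2:+1/174182400 t=3:−1/348364800 = 1/522547200; ⇒ 3j(7 5 8; -4 -2 6)² = 11/1938, sgn +1
B: Δ = 4!·10!·6!/21! = 1/814773960; Racah Σ t=0..0: t=0:+1/10450944000 = 1/10450944000; ⇒ 3j(7 5 8; 7 0 -7)² = 143/7752, sgn -1
I_A²/I_B² = (11/1938)/(143/7752) = 4/13

4/13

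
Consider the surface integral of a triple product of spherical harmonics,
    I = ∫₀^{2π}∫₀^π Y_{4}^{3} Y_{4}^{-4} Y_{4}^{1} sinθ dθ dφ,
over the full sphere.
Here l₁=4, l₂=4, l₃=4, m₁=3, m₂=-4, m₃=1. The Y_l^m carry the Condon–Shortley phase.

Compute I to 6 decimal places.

-0.168431

Checks pass: Σm=0; 12 even; l₃=4∈[0,8].
(2·4+1)(2·4+1)(2·4+1) = 729
Δ: 4! 4! 4! / 13! → 1/450450
sum: t=0:+1/13824 t=1:−1/216 t=2:+1/64 t=3:−1/216 t=4:+1/13824 = 5/768
3j²(4 4 4; 0 0 0) = Δ·Π!·Σ² = 18/1001  (sign +1)
sum: t=0:+1/3456 = 1/3456
3j²(4 4 4; 3 -4 1) = Δ·Π!·Σ² = 35/1287  (sign -1)
combine: 4πI² = 729·18/1001·35/1287 = 7290/20449
take √, sign -1: I = -0.16843130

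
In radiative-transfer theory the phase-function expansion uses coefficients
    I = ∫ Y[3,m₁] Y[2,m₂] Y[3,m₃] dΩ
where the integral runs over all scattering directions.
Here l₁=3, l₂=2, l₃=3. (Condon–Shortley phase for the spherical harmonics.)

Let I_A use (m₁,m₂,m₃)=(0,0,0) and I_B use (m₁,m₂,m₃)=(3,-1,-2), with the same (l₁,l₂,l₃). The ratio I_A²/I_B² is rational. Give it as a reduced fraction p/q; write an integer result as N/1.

16/25

Same 3,2,3: normalisation and zero-m 3j drop out of the ratio.
A: Δ: 2! 4! 2! / 9! → 1/3780; sum: t=0:+1/24 t=1:−1/4 t=2:+1/24 = -1/6; 3j²(3 2 3; 0 0 0) = Δ·Π!·Σ² = 4/105  (sign +1)
B: Δ: 2! 4! 2! / 9! → 1/3780; sum: t=0:+1/48 = 1/48; 3j²(3 2 3; 3 -1 -2) = Δ·Π!·Σ² = 5/84  (sign -1)
I_A²/I_B² = (4/105)/(5/84) = 16/25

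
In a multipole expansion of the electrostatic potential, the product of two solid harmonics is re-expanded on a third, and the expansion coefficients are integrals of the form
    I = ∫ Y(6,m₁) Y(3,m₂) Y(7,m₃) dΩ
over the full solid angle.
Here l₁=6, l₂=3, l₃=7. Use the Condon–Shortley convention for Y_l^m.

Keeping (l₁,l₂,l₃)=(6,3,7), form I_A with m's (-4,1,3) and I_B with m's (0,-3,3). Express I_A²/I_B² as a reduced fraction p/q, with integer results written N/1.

Same 6,3,7: normalisation and zero-m 3j drop out of the ratio.
A: Δ: 2! 10! 4! / 17! → 1/2042040; sum: t=0:+1/174182400 t=1:−1/2177280 t=2:+1/645120 = 191/174182400; 3j²(6 3 7; -4 1 3) = Δ·Π!·Σ² = 36481/2042040  (sign +1)
B: Δ: 2! 10! 4! / 17! → 1/2042040; sum: t=0:+1/829440 = 1/829440; 3j²(6 3 7; 0 -3 3) = Δ·Π!·Σ² = 225/9724  (sign +1)
I_A²/I_B² = (36481/2042040)/(225/9724) = 36481/47250

36481/47250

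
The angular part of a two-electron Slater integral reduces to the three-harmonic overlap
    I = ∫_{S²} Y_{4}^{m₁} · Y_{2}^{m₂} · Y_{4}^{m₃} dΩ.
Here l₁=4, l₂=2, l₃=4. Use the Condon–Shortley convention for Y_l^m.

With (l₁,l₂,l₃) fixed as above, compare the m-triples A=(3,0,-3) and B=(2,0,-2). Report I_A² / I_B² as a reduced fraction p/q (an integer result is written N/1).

Shared (l₁,l₂,l₃)=(4,2,4): N and (l;000)² cancel in I_A²/I_B².
A: Δ = 2!·6!·2!/11! = 1/13860; Racah Σ t=0..1: t=0:+1/480 t=1:−1/720 = 1/1440; ⇒ 3j(4 2 4; 3 0 -3)² = 7/1980, sgn -1
B: Δ = 2!·6!·2!/11! = 1/13860; Racah Σ t=0..2: t=0:+1/192 t=1:−1/120 t=2:+1/2880 = -1/360; ⇒ 3j(4 2 4; 2 0 -2)² = 16/3465, sgn -1
I_A²/I_B² = (7/1980)/(16/3465) = 49/64

49/64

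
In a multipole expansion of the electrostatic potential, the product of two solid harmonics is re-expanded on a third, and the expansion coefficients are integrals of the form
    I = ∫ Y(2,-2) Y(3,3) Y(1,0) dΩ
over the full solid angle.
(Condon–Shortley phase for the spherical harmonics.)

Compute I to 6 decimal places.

-2 + 3 + 0 = 1 ≠ 0: azimuthal integral kills it; I = 0

0.000000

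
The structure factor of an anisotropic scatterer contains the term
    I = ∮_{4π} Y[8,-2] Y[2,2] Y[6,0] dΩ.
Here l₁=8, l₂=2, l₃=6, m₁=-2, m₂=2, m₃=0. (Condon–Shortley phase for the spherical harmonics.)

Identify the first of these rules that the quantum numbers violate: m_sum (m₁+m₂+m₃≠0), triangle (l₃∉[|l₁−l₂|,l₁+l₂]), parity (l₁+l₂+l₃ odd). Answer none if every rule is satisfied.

none

Σmᵢ = 0  ✓
l₃∈[|l₁−l₂|,l₁+l₂]=[6,10], have l₃=6  ✓
Σlᵢ = 16 ⇒ even  ✓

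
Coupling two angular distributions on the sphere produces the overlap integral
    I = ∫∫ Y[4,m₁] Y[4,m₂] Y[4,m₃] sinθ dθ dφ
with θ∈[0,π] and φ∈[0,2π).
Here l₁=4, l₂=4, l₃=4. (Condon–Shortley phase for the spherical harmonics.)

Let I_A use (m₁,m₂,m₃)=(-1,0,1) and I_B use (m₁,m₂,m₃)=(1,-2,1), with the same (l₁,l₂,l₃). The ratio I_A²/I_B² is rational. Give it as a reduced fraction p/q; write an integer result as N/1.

9/40

Same 4,4,4: normalisation and zero-m 3j drop out of the ratio.
A: Δ: 4! 4! 4! / 13! → 1/450450; sum: t=1:−1/864 t=2:+1/96 t=3:−1/144 t=4:+1/3456 = 1/384; 3j²(4 4 4; -1 0 1) = Δ·Π!·Σ² = 9/2002  (sign -1)
B: Δ: 4! 4! 4! / 13! → 1/450450; sum: t=0:+1/576 t=1:−1/144 t=2:+1/576 = -1/288; 3j²(4 4 4; 1 -2 1) = Δ·Π!·Σ² = 20/1001  (sign +1)
I_A²/I_B² = (9/2002)/(20/1001) = 9/40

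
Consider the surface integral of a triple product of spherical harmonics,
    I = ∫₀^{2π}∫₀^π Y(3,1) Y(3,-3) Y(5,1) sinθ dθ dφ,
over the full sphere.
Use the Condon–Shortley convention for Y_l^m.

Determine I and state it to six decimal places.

1 − 3 + 1 = -1 ≠ 0: azimuthal integral kills it; I = 0

0.000000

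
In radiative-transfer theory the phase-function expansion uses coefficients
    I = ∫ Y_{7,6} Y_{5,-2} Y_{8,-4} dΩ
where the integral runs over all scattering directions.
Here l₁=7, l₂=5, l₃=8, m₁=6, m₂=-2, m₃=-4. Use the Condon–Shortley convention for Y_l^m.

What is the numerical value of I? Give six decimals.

Rules hold: Σm=0, L=20 even, 2≤8≤12.
N = 15·11·17 = 2805
Δ = 4!·10!·6!/21! = 1/814773960
Racah Σ t=0..4: t=0:+1/87091200 t=1:−1/4976640 t=2:+1/2073600 t=3:−1/4976640 t=4:+1/87091200 = 1/9676800
⇒ 3j(7 5 8; 0 0 0)² = 360/46189, sgn +1
Racah Σ t=0..1: t=0:+1/313528320 t=1:−1/1045094400 = 1/447897600
⇒ 3j(7 5 8; 6 -2 -4)² = 77/5814, sgn +1
4πI² = N·(3j₀)²·(3jₘ)² = 23100/79781
I = +1·√(0.289543/4π) = 0.15179285

0.151793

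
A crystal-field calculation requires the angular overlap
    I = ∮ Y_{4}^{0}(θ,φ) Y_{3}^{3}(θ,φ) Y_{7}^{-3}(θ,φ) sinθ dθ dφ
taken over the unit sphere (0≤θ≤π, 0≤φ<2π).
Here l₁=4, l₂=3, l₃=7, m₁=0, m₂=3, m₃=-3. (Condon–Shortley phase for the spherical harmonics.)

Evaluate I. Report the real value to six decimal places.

-0.097643

m-sum 0 ✓  L=14 even ✓  1≤7≤7 ✓
Π(2lᵢ+1) = 9×7×15 = 945
triangle coeff Δ(4,3,7) = 1/45045
Σ_t [0,0]: t=0:+1/20736 = 1/20736
(3j)²=35/1287 [(4 3 7; 0 0 0)], sign=-1
Σ_t [0,0]: t=0:+1/414720 = 1/414720
(3j)²=2/429 [(4 3 7; 0 3 -3)], sign=+1
⇒ 4πI² = 2450/20449
I = (-1)√(2450/20449/(4π)) = -0.09764322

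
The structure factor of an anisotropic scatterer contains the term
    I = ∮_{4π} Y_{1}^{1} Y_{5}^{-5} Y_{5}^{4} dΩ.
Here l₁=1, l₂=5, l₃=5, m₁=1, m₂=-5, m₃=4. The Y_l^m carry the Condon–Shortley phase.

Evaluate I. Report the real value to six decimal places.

0.000000

l₁+l₂+l₃=11 is odd: 3j(l;000)=0 ⇒ I=0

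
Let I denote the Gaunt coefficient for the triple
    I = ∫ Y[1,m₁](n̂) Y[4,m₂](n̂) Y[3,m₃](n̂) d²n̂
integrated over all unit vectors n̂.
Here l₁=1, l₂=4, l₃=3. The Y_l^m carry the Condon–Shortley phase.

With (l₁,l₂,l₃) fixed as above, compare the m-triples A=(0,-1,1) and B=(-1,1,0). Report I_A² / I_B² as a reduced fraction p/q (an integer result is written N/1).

l's match ⇒ only the (l;m) 3-j factors differ between A and B.
A: triangle coeff Δ(1,4,3) = 1/252; Σ_t [1,1]: t=1:−1/48 = -1/48; (3j)²=5/84 [(1 4 3; 0 -1 1)], sign=-1
B: triangle coeff Δ(1,4,3) = 1/252; Σ_t [2,2]: t=2:+1/72 = 1/72; (3j)²=5/126 [(1 4 3; -1 1 0)], sign=-1
I_A²/I_B² = (5/84)/(5/126) = 3/2

3/2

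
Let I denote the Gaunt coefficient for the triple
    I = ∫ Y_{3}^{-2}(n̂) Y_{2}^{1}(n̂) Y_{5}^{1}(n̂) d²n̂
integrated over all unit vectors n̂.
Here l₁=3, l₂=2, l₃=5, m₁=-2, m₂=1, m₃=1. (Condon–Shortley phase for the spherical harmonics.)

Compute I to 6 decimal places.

-0.117387

Checks pass: Σm=0; 10 even; l₃=5∈[1,5].
(2·3+1)(2·2+1)(2·5+1) = 385
Δ: 0! 6! 4! / 11! → 1/2310
sum: t=0:+1/144 = 1/144
3j²(3 2 5; 0 0 0) = Δ·Π!·Σ² = 10/231  (sign -1)
sum: t=0:+1/720 = 1/720
3j²(3 2 5; -2 1 1) = Δ·Π!·Σ² = 4/385  (sign +1)
combine: 4πI² = 385·10/231·4/385 = 40/231
take √, sign -1: I = -0.11738675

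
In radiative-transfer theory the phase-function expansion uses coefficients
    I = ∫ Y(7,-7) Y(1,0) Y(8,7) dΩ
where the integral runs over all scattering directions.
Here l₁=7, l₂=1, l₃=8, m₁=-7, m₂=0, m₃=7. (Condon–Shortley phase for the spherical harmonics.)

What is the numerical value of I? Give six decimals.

Rules hold: Σm=0, L=16 even, 6≤8≤8.
N = 15·3·17 = 765
Δ = 0!·14!·2!/17! = 1/2040
Racah Σ t=0..0: t=0:+1/25401600 = 1/25401600
⇒ 3j(7 1 8; 0 0 0)² = 8/255, sgn +1
Racah Σ t=0..0: t=0:+1/87178291200 = 1/87178291200
⇒ 3j(7 1 8; -7 0 7)² = 1/136, sgn -1
4πI² = N·(3j₀)²·(3jₘ)² = 3/17
I = -1·√(0.176471/4π) = -0.11850352

-0.118504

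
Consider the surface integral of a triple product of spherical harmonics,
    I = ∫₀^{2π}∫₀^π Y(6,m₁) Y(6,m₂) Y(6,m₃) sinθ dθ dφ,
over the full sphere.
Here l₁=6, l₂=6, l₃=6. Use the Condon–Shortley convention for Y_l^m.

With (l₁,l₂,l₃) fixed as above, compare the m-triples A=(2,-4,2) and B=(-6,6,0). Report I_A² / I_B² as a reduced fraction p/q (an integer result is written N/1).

504/121

Same 6,6,6: normalisation and zero-m 3j drop out of the ratio.
A: Δ: 6! 6! 6! / 19! → 1/325909584; sum: t=0:+1/1658880 t=1:−1/518400 t=2:+1/1658880 = -1/1382400; 3j²(6 6 6; 2 -4 2) = Δ·Π!·Σ² = 504/46189  (sign -1)
B: Δ: 6! 6! 6! / 19! → 1/325909584; sum: t=6:+1/373248000 = 1/373248000; 3j²(6 6 6; -6 6 0) = Δ·Π!·Σ² = 11/4199  (sign +1)
I_A²/I_B² = (504/46189)/(11/4199) = 504/121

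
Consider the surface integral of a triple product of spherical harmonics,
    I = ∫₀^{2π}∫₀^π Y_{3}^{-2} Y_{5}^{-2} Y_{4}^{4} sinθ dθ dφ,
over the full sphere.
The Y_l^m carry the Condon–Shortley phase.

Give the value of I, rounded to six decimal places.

-0.109480

m-sum 0 ✓  L=12 even ✓  2≤4≤8 ✓
Π(2lᵢ+1) = 7×11×9 = 693
triangle coeff Δ(3,5,4) = 1/180180
Σ_t [1,3]: t=1:−1/576 t=2:+1/144 t=3:−1/576 = 1/288
(3j)²=20/1001 [(3 5 4; 0 0 0)], sign=+1
Σ_t [3,3]: t=3:−1/8640 = -1/8640
(3j)²=14/1287 [(3 5 4; -2 -2 4)], sign=-1
⇒ 4πI² = 280/1859
I = (-1)√(280/1859/(4π)) = -0.10947990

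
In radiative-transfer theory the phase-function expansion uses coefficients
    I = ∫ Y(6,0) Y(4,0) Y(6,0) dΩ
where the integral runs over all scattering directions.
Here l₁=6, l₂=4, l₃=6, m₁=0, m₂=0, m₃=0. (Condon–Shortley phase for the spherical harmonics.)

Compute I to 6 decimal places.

m-sum 0 ✓  L=16 even ✓  2≤6≤10 ✓
Π(2lᵢ+1) = 13×9×13 = 1521
triangle coeff Δ(6,4,6) = 1/15315300
Σ_t [0,4]: t=0:+1/829440 t=1:−1/25920 t=2:+1/9216 t=3:−1/25920 t=4:+1/829440 = 7/207360
(3j)²=28/2431 [(6 4 6; 0 0 0)], sign=+1
(m-triple is (0,0,0) — same symbol as above.)
⇒ 4πI² = 7056/34969
I = (+1)√(7056/34969/(4π)) = 0.12671638

0.126716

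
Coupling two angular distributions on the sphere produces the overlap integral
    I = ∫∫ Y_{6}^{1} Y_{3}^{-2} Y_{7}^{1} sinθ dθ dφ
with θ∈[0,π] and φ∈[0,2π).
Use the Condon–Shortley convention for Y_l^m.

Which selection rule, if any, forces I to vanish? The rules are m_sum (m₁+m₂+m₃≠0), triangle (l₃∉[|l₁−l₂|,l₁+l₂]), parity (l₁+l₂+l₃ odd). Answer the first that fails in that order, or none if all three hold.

none

m₁+m₂+m₃ = 1 − 2 + 1 = 0  ✓
triangle: |6−3|=3 ≤ l₃=7 ≤ 6+3=9  ✓
parity: l₁+l₂+l₃ = 16 is even  ✓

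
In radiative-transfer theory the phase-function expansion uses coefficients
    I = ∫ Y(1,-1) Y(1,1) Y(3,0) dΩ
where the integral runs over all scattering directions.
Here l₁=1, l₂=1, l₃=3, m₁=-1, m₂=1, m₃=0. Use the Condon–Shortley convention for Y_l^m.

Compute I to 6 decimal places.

0.000000

triangle: need 0≤l₃≤2, have 3; I=0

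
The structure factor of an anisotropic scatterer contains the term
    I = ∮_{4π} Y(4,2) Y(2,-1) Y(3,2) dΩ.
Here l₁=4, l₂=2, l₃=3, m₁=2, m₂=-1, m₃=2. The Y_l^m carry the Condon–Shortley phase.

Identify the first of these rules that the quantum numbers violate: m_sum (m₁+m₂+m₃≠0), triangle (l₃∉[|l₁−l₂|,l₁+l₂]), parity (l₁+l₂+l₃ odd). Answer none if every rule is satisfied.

azimuthal sum: 2 − 1 + 2 = 3  ✗
2 ≤ 3 ≤ 6 (triangle on l)
L = 4 + 2 + 3 = 9 (odd)

m_sum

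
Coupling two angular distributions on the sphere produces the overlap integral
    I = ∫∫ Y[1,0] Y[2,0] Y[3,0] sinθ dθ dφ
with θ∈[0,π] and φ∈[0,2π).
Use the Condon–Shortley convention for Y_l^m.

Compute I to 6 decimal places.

0.247767

Rules hold: Σm=0, L=6 even, 1≤3≤3.
N = 3·5·7 = 105
Δ = 0!·2!·4!/7! = 1/105
Racah Σ t=0..0: t=0:+1/4 = 1/4
⇒ 3j(1 2 3; 0 0 0)² = 3/35, sgn -1
(m-triple is (0,0,0) — same symbol as above.)
4πI² = N·(3j₀)²·(3jₘ)² = 27/35
I = +1·√(0.771429/4π) = 0.24776670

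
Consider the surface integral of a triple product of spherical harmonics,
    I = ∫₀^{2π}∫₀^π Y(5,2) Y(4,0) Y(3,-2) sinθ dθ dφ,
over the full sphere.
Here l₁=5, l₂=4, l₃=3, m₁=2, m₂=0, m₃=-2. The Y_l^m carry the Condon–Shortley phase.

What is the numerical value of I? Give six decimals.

-0.065427

m-sum 0 ✓  L=12 even ✓  1≤3≤9 ✓
Π(2lᵢ+1) = 11×9×7 = 693
triangle coeff Δ(5,4,3) = 1/180180
Σ_t [2,4]: t=2:+1/576 t=3:−1/144 t=4:+1/576 = -1/288
(3j)²=20/1001 [(5 4 3; 0 0 0)], sign=+1
Σ_t [2,3]: t=2:+1/576 t=3:−1/864 = 1/1728
(3j)²=5/1287 [(5 4 3; 2 0 -2)], sign=-1
⇒ 4πI² = 100/1859
I = (-1)√(100/1859/(4π)) = -0.06542675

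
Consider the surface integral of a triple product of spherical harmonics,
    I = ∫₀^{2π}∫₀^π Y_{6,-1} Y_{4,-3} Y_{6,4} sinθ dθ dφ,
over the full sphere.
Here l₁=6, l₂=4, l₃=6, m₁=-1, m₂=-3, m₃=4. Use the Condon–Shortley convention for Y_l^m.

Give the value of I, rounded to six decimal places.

m-sum 0 ✓  L=16 even ✓  2≤6≤10 ✓
Π(2lᵢ+1) = 13×9×13 = 1521
triangle coeff Δ(6,4,6) = 1/15315300
Σ_t [0,4]: t=0:+1/829440 t=1:−1/25920 t=2:+1/9216 t=3:−1/25920 t=4:+1/829440 = 7/207360
(3j)²=28/2431 [(6 4 6; 0 0 0)], sign=+1
Σ_t [0,1]: t=0:+1/725760 t=1:−1/207360 = -1/290304
(3j)²=125/7293 [(6 4 6; -1 -3 4)], sign=-1
⇒ 4πI² = 10500/34969
I = (-1)√(10500/34969/(4π)) = -0.15457815

-0.154578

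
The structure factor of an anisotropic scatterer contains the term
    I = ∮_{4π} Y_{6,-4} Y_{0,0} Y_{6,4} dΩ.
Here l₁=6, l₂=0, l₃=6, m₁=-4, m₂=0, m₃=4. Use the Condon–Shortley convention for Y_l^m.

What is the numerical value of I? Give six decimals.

Checks pass: Σm=0; 12 even; l₃=6∈[6,6].
(2·6+1)(2·0+1)(2·6+1) = 169
Δ: 0! 12! 0! / 13! → 1/13
sum: t=0:+1/518400 = 1/518400
3j²(6 0 6; 0 0 0) = Δ·Π!·Σ² = 1/13  (sign +1)
sum: t=0:+1/7257600 = 1/7257600
3j²(6 0 6; -4 0 4) = Δ·Π!·Σ² = 1/13  (sign +1)
combine: 4πI² = 169·1/13·1/13 = 1/1
take √, sign +1: I = 0.28209479

0.282095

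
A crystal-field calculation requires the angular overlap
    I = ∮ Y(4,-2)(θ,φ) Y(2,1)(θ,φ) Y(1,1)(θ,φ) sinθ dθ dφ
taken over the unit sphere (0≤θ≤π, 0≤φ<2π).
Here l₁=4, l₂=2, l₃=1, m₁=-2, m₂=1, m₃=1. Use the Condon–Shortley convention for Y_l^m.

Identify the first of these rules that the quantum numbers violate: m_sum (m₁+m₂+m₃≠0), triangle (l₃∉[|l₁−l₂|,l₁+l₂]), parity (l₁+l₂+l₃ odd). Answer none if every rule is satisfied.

m₁+m₂+m₃ = -2 + 1 + 1 = 0  ✓
triangle: |4−2|=2 ≤ l₃=1 ≤ 4+2=6  ✗
parity: l₁+l₂+l₃ = 7 is odd

triangle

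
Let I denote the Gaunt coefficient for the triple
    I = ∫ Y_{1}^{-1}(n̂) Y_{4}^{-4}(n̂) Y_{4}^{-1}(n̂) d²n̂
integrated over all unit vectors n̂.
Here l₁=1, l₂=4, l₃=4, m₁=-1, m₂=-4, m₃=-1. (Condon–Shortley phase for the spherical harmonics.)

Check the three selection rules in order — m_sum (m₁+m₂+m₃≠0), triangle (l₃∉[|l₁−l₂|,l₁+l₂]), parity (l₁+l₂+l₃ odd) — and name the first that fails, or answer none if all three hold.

azimuthal sum: -1 − 4 − 1 = -6  ✗
3 ≤ 4 ≤ 5 (triangle on l)
L = 1 + 4 + 4 = 9 (odd)

m_sum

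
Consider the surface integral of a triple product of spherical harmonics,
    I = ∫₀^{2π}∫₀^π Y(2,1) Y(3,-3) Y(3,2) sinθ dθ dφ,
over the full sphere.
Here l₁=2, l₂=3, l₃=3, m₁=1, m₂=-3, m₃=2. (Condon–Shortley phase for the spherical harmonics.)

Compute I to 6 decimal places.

m-sum 0 ✓  L=8 even ✓  1≤3≤5 ✓
Π(2lᵢ+1) = 5×7×7 = 245
triangle coeff Δ(2,3,3) = 1/3780
Σ_t [0,2]: t=0:+1/24 t=1:−1/4 t=2:+1/24 = -1/6
(3j)²=4/105 [(2 3 3; 0 0 0)], sign=+1
Σ_t [0,0]: t=0:+1/48 = 1/48
(3j)²=5/84 [(2 3 3; 1 -3 2)], sign=-1
⇒ 4πI² = 5/9
I = (-1)√(5/9/(4π)) = -0.21026104

-0.210261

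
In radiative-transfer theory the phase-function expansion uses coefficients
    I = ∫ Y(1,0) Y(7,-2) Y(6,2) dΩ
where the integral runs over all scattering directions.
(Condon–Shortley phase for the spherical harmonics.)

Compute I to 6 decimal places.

Checks pass: Σm=0; 14 even; l₃=6∈[6,8].
(2·1+1)(2·7+1)(2·6+1) = 585
Δ: 2! 0! 12! / 15! → 1/1365
sum: t=1:−1/518400 = -1/518400
3j²(1 7 6; 0 0 0) = Δ·Π!·Σ² = 7/195  (sign -1)
sum: t=1:−1/967680 = -1/967680
3j²(1 7 6; 0 -2 2) = Δ·Π!·Σ² = 3/91  (sign -1)
combine: 4πI² = 585·7/195·3/91 = 9/13
take √, sign +1: I = 0.23471705

0.234717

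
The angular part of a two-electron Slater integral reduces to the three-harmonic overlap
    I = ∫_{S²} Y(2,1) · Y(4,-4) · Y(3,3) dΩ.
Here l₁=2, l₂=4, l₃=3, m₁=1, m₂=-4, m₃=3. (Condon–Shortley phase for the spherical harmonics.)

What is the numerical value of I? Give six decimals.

Σlᵢ=9 odd — θ-integrand is odd under cosθ→−cosθ; I=0

0.000000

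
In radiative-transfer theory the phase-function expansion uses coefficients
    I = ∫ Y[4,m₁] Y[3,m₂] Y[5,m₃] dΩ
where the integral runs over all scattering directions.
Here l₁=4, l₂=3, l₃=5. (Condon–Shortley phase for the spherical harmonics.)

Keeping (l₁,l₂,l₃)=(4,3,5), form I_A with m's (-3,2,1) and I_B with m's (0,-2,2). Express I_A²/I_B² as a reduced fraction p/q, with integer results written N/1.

Same 4,3,5: normalisation and zero-m 3j drop out of the ratio.
A: Δ: 2! 6! 4! / 13! → 1/180180; sum: t=1:−1/17280 t=2:+1/1440 = 11/17280; 3j²(4 3 5; -3 2 1) = Δ·Π!·Σ² = 11/468  (sign +1)
B: Δ: 2! 6! 4! / 13! → 1/180180; sum: t=0:+1/576 t=1:−1/864 = 1/1728; 3j²(4 3 5; 0 -2 2) = Δ·Π!·Σ² = 5/1287  (sign -1)
I_A²/I_B² = (11/468)/(5/1287) = 121/20

121/20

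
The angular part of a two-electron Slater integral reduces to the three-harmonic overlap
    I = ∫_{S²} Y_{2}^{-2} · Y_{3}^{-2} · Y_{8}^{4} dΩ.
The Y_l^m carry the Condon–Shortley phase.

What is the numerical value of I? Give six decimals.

triangle: need 1≤l₃≤5, have 8; I=0

0.000000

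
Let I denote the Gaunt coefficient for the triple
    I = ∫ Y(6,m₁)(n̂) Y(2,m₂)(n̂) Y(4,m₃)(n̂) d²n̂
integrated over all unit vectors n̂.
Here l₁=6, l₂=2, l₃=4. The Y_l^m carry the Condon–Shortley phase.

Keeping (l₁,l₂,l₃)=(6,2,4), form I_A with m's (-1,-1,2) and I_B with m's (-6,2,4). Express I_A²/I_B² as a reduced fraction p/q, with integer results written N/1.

14/99

l's match ⇒ only the (l;m) 3-j factors differ between A and B.
A: triangle coeff Δ(6,2,4) = 1/6435; Σ_t [1,1]: t=1:−1/8640 = -1/8640; (3j)²=14/1287 [(6 2 4; -1 -1 2)], sign=-1
B: triangle coeff Δ(6,2,4) = 1/6435; Σ_t [4,4]: t=4:+1/967680 = 1/967680; (3j)²=1/13 [(6 2 4; -6 2 4)], sign=+1
I_A²/I_B² = (14/1287)/(1/13) = 14/99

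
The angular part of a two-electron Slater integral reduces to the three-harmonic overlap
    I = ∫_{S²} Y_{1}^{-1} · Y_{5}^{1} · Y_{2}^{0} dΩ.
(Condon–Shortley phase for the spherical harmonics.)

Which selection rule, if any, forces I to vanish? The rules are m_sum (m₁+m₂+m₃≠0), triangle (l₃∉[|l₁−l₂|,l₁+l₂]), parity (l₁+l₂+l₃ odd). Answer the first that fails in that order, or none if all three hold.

m₁+m₂+m₃ = -1 + 1 + 0 = 0  ✓
triangle: |1−5|=4 ≤ l₃=2 ≤ 1+5=6  ✗
parity: l₁+l₂+l₃ = 8 is even

triangle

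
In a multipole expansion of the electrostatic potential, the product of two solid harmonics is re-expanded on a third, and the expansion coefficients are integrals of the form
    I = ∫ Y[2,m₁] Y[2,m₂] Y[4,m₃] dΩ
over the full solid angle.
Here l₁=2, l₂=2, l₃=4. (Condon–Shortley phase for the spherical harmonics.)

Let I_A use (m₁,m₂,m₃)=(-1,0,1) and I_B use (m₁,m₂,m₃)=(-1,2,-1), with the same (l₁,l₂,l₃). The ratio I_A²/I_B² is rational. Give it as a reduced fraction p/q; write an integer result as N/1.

l's match ⇒ only the (l;m) 3-j factors differ between A and B.
A: triangle coeff Δ(2,2,4) = 1/630; Σ_t [0,0]: t=0:+1/24 = 1/24; (3j)²=1/21 [(2 2 4; -1 0 1)], sign=-1
B: triangle coeff Δ(2,2,4) = 1/630; Σ_t [0,0]: t=0:+1/144 = 1/144; (3j)²=1/126 [(2 2 4; -1 2 -1)], sign=-1
I_A²/I_B² = (1/21)/(1/126) = 6/1

6/1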